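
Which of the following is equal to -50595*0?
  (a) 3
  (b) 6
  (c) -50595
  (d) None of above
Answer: d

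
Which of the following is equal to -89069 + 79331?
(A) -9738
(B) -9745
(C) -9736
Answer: A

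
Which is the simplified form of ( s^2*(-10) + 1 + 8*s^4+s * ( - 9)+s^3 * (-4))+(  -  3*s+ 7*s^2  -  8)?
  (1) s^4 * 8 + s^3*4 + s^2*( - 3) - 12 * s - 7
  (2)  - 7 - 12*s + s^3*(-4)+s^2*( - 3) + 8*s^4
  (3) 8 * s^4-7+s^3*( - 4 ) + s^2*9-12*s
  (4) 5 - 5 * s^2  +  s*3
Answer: 2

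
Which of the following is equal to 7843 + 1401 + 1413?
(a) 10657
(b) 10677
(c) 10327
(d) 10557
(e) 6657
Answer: a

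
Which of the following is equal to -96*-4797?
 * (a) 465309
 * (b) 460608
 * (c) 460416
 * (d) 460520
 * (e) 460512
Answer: e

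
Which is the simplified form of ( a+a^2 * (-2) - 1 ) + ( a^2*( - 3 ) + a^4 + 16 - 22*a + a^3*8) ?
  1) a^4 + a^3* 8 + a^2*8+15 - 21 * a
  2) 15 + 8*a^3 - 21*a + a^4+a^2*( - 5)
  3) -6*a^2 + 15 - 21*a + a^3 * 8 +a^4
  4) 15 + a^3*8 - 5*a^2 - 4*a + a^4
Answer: 2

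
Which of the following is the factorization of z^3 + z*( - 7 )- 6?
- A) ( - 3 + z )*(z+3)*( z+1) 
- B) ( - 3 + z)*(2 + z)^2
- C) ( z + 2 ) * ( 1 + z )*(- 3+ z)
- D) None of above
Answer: C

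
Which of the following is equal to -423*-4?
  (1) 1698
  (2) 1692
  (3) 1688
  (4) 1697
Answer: 2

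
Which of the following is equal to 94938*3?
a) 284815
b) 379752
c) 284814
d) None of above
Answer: c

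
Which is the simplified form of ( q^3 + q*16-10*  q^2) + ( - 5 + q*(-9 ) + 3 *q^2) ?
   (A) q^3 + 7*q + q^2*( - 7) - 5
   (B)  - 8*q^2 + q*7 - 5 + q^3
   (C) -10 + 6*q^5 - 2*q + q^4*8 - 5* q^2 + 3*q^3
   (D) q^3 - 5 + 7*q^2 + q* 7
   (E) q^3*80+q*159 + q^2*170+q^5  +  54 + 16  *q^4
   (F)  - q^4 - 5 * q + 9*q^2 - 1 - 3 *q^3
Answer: A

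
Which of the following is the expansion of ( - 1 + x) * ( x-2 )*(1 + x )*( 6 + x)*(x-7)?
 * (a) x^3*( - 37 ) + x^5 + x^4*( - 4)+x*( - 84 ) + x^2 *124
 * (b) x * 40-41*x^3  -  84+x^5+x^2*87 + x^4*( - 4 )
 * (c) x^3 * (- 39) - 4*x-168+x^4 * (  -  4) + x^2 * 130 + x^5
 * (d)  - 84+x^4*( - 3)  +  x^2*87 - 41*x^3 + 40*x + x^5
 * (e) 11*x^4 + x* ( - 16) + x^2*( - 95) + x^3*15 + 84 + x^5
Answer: d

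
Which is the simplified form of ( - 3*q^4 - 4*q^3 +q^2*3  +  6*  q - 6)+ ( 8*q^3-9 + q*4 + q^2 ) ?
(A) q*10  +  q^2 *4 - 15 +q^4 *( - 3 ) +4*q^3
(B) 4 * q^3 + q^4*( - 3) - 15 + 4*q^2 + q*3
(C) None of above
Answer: A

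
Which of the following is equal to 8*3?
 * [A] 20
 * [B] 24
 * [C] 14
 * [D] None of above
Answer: B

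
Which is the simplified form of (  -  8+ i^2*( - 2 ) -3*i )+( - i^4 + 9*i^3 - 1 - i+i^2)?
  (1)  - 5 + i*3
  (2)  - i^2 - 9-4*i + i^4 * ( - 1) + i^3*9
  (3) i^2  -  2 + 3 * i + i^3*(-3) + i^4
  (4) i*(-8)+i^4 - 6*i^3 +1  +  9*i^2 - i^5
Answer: 2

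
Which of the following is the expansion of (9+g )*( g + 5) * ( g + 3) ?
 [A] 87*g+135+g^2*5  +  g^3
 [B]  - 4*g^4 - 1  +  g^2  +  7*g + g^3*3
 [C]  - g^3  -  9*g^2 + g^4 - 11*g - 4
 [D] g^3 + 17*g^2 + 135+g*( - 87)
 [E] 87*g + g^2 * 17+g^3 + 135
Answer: E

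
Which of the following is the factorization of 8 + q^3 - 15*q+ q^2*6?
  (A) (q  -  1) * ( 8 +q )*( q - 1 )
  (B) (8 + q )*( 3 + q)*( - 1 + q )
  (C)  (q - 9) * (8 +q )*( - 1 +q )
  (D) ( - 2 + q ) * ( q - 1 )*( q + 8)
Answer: A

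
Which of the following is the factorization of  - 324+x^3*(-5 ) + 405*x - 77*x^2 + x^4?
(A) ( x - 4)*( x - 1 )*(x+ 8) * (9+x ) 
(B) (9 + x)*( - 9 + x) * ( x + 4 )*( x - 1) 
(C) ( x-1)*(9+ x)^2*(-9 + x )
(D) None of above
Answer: D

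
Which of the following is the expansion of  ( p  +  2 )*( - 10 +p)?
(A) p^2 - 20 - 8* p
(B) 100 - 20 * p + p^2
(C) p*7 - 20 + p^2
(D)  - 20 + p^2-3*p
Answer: A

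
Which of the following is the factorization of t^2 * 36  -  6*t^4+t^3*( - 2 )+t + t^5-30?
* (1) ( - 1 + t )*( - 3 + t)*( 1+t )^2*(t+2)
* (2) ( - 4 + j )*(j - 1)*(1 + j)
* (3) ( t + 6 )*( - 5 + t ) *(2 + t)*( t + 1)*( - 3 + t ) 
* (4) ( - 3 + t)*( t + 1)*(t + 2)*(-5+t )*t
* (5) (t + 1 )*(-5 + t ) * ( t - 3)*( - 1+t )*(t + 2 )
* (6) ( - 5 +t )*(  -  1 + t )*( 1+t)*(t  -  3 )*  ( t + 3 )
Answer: 5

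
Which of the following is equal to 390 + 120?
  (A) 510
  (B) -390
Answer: A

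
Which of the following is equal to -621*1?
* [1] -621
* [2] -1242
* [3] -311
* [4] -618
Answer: 1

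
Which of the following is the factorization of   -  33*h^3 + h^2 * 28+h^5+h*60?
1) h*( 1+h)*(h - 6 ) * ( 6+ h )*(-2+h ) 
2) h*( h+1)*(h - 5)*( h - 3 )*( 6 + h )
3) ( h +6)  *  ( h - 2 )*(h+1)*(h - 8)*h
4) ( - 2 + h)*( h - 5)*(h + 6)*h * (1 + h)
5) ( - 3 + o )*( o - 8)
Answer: 4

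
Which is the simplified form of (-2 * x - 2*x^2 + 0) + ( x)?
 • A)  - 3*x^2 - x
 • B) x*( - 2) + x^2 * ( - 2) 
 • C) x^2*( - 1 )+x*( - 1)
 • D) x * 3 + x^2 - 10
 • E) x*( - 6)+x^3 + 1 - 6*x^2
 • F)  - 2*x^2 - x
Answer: F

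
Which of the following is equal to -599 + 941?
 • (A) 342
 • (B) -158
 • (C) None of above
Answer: A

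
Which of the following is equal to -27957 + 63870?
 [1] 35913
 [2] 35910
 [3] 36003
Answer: 1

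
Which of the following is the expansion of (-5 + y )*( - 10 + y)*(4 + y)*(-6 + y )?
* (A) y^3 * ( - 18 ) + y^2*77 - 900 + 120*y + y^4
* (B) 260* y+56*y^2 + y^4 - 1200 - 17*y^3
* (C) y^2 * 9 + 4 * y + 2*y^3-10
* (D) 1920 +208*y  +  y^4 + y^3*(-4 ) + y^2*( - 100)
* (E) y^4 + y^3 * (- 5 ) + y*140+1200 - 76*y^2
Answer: B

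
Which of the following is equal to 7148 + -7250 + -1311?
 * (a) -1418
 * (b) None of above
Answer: b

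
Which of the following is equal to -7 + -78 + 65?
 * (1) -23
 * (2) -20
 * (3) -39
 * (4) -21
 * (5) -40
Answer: 2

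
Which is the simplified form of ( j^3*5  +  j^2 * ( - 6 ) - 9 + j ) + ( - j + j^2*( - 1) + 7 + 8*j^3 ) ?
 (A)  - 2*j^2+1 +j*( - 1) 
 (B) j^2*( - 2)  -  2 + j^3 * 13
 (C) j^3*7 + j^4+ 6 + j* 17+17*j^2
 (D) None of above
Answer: D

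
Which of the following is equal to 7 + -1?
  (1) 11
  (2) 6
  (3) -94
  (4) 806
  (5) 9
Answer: 2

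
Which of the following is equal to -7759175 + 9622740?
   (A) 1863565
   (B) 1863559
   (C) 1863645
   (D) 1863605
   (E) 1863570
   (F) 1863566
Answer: A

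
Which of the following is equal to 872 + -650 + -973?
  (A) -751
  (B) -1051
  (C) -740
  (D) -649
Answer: A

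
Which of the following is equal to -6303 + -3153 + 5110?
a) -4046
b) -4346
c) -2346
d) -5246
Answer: b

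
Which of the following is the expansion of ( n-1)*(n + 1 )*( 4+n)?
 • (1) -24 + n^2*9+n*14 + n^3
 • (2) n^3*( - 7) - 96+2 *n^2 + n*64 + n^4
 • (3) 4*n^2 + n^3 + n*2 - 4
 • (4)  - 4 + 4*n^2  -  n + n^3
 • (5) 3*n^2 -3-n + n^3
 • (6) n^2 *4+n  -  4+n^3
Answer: 4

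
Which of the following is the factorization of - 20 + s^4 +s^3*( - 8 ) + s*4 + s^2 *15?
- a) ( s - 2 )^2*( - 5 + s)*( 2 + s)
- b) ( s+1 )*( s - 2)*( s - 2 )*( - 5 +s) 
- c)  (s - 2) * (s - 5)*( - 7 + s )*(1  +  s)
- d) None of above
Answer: b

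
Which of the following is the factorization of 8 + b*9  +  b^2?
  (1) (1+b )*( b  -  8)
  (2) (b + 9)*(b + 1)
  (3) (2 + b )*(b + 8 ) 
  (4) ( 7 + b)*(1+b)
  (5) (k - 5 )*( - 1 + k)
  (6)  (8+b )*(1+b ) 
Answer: 6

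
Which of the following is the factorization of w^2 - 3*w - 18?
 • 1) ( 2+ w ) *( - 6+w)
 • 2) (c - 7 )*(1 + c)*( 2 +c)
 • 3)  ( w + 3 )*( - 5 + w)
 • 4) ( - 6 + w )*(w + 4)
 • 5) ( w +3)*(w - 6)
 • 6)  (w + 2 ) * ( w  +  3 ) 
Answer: 5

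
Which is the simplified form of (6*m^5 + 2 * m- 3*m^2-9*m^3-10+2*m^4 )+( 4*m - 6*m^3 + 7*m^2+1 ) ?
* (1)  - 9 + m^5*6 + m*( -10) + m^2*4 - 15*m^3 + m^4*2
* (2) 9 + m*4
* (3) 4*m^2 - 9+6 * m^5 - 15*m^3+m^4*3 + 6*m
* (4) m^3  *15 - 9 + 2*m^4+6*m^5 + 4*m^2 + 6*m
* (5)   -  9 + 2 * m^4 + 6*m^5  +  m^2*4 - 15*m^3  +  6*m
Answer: 5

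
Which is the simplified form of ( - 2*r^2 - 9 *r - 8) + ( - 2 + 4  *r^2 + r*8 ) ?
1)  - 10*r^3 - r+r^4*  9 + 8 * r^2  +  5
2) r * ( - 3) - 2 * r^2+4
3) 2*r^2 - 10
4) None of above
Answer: 4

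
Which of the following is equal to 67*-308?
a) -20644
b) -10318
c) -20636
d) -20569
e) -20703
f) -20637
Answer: c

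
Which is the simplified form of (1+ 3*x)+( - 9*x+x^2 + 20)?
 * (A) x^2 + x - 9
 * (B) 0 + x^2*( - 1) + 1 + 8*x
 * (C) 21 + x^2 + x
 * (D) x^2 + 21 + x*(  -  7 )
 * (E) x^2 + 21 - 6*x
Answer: E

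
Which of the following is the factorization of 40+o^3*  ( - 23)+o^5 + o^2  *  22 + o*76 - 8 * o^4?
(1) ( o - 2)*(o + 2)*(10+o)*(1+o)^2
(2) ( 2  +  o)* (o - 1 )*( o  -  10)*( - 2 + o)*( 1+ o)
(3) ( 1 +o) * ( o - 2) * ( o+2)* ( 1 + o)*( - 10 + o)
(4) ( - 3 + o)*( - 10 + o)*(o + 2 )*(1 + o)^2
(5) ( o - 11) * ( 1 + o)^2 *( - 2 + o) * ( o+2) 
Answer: 3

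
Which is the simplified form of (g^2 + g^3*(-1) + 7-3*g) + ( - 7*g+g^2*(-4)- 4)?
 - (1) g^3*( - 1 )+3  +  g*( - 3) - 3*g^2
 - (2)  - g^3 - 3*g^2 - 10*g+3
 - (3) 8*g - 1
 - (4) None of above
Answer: 2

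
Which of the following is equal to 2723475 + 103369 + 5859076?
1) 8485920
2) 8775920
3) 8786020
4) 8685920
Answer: 4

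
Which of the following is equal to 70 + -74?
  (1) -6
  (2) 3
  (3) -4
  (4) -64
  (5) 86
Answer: 3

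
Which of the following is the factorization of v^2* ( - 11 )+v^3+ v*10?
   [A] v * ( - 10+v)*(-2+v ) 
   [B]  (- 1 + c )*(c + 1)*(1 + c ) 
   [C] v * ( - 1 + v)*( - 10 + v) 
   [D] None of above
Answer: C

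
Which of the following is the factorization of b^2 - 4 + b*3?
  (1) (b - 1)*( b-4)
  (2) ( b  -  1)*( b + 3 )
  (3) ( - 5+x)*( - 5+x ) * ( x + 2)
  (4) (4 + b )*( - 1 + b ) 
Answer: 4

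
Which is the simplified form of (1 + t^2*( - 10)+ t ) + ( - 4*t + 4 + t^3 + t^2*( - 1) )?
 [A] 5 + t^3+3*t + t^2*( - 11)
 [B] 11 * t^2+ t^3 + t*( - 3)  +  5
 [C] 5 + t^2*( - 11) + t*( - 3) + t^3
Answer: C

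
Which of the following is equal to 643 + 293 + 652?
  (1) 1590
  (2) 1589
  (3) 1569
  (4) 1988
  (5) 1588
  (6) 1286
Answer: 5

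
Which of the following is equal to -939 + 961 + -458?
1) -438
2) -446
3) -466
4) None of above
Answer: 4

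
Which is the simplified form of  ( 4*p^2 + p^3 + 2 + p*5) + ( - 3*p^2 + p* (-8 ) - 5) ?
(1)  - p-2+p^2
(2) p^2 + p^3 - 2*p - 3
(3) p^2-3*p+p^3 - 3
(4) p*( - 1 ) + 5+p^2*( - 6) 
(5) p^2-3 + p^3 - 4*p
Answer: 3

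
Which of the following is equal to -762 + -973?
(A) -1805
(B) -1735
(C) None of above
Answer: B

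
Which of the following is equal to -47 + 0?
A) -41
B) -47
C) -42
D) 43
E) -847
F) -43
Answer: B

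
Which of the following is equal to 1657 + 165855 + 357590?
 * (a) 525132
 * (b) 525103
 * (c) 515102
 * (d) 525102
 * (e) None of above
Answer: d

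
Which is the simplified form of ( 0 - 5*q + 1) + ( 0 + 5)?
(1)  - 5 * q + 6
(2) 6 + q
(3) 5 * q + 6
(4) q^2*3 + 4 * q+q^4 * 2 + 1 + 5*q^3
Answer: 1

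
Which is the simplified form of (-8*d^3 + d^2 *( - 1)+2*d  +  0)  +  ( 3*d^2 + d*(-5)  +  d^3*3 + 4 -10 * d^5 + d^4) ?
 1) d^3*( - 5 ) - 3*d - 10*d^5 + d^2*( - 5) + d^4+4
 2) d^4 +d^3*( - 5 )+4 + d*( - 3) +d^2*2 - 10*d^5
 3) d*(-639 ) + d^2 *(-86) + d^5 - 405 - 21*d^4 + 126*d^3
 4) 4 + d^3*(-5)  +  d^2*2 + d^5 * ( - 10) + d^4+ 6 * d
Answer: 2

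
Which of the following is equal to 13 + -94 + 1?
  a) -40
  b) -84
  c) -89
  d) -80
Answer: d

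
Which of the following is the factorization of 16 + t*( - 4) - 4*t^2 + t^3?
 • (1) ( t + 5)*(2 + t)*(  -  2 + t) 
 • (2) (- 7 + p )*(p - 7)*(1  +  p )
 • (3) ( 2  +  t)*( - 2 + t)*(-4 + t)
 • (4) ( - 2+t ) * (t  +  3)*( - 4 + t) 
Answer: 3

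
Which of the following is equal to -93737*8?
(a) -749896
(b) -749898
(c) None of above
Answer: a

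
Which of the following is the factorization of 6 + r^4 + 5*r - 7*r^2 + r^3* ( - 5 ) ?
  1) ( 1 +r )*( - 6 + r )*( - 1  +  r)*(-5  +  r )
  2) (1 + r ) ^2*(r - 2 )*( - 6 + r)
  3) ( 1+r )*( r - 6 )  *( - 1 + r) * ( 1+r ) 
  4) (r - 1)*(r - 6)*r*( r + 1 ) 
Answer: 3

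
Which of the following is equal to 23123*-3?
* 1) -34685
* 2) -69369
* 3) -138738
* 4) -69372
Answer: 2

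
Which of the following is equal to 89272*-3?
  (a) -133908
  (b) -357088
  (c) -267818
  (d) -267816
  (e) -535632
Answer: d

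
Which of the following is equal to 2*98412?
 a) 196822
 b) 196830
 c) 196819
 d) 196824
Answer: d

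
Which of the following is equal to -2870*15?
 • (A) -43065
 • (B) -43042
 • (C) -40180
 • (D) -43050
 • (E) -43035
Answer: D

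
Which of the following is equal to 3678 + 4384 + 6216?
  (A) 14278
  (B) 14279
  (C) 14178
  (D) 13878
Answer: A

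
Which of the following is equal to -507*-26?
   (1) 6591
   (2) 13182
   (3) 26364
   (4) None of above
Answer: 2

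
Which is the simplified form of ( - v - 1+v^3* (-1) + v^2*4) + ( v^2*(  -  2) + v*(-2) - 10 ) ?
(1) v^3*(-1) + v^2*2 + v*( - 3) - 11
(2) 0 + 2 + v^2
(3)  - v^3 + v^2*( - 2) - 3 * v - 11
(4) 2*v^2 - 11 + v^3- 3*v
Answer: 1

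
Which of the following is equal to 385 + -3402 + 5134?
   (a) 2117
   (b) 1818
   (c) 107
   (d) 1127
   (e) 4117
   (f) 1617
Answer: a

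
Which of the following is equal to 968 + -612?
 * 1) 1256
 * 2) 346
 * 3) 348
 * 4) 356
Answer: 4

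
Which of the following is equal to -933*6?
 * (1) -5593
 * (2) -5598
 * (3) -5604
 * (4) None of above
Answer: 2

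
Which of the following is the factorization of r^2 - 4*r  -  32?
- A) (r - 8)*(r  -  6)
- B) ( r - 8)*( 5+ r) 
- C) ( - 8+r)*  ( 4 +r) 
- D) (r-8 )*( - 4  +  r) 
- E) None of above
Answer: C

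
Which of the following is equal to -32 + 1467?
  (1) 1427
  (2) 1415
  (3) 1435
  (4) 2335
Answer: 3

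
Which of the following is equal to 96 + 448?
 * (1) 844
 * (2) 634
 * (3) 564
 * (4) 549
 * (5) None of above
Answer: 5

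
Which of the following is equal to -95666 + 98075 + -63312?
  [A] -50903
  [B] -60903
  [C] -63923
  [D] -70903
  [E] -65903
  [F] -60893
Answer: B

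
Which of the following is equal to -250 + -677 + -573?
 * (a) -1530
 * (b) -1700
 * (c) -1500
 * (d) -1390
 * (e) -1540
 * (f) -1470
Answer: c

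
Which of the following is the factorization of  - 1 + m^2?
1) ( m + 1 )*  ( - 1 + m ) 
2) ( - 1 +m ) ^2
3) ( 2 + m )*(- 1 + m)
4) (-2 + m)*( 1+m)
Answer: 1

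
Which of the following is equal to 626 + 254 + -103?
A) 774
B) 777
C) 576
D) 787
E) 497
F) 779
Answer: B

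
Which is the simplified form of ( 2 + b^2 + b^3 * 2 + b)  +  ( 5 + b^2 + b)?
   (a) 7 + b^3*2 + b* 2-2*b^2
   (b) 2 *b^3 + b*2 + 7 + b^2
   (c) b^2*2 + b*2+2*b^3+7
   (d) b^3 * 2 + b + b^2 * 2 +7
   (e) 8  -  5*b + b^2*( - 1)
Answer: c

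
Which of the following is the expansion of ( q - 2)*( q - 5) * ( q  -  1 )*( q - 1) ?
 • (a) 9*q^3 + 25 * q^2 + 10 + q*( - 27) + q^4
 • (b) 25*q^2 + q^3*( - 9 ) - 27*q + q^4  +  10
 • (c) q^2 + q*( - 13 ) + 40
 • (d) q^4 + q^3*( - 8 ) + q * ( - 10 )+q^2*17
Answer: b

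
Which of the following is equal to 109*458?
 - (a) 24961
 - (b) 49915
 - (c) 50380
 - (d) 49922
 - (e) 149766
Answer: d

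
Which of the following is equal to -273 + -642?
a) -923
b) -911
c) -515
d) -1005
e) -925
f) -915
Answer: f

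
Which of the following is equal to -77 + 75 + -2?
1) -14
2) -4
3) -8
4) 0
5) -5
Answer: 2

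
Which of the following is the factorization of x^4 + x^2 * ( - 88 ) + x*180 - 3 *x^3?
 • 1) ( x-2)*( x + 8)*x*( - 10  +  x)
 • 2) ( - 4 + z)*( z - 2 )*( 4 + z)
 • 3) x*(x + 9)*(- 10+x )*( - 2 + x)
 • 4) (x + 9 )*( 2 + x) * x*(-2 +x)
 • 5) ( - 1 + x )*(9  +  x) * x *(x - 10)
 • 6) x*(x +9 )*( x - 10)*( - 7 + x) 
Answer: 3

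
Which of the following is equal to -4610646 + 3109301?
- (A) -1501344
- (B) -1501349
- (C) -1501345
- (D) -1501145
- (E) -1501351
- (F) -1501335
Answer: C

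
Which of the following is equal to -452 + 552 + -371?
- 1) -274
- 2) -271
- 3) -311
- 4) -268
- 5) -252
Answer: 2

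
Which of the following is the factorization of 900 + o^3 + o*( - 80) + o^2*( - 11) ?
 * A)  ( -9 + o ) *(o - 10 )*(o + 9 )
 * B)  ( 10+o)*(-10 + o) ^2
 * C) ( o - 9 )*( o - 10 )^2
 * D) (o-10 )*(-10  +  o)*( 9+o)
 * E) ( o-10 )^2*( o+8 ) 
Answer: D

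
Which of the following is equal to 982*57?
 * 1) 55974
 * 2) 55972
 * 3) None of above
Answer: 1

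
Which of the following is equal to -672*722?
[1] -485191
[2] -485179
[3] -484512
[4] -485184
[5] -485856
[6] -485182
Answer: 4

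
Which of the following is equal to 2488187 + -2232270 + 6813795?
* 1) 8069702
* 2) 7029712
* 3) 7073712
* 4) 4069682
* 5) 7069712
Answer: 5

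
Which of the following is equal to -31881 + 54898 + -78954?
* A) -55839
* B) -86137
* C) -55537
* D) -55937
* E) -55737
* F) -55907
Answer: D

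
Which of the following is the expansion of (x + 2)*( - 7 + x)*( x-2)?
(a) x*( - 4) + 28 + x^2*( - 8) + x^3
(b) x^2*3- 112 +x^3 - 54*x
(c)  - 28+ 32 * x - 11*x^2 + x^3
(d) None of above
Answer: d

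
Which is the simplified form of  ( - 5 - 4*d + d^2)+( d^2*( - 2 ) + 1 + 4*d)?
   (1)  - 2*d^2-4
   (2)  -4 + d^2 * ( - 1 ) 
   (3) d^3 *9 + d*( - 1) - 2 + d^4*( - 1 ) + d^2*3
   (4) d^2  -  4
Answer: 2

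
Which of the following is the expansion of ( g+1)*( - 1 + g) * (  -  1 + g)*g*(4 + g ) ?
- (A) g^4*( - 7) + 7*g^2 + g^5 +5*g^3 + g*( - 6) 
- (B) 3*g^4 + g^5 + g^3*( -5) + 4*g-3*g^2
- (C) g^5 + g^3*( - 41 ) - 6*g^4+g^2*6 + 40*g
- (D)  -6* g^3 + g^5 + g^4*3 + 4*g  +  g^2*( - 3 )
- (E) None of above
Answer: B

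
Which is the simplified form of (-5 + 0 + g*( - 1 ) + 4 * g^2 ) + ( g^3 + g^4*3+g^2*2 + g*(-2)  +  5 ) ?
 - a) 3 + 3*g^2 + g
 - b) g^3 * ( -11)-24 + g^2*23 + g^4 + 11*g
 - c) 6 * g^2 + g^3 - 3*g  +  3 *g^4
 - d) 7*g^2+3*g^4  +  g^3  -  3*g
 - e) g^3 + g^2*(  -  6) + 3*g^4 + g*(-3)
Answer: c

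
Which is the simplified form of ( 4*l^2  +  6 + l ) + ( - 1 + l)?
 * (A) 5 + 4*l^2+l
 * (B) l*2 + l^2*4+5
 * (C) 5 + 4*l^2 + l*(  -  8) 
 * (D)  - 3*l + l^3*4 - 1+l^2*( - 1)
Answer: B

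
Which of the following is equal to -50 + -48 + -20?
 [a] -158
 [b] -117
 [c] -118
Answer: c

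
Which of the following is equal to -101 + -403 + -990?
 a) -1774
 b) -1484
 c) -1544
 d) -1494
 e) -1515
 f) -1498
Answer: d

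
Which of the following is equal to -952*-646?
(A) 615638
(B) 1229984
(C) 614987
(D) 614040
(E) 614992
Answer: E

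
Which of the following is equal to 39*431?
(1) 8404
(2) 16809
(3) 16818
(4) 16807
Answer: 2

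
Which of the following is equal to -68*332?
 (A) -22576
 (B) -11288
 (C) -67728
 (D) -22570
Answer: A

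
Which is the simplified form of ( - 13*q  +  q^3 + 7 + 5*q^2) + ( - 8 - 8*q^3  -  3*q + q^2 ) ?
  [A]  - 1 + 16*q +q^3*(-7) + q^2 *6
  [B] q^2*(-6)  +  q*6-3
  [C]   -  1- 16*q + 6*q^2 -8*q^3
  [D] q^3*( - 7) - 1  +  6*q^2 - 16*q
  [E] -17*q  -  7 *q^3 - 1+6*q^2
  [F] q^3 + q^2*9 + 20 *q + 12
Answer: D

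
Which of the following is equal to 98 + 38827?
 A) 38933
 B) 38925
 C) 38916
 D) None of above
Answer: B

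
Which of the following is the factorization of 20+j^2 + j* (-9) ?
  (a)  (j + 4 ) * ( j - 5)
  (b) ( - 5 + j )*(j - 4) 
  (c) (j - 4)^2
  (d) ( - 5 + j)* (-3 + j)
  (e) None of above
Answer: b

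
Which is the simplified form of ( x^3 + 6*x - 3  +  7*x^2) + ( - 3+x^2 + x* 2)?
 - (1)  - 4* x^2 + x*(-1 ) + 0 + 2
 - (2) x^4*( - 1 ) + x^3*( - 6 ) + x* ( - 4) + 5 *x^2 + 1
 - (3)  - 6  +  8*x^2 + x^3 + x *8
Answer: 3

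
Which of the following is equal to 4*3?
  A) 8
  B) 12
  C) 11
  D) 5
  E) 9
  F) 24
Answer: B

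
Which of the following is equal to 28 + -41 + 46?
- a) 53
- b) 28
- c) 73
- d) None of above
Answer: d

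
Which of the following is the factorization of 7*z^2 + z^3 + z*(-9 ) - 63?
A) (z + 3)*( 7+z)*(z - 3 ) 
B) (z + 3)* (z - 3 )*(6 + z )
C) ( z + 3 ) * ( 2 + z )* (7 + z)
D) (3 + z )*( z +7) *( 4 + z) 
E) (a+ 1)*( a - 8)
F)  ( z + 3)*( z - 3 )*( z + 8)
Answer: A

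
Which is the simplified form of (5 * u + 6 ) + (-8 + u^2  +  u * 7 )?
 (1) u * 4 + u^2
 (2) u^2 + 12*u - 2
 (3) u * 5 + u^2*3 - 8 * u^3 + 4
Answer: 2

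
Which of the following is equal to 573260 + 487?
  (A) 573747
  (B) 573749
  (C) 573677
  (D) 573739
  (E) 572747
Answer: A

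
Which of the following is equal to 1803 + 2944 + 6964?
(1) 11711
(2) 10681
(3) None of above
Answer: 1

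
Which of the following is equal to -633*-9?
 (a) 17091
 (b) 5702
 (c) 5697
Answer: c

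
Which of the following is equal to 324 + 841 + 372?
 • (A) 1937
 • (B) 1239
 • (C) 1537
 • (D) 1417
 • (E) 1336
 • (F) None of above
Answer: C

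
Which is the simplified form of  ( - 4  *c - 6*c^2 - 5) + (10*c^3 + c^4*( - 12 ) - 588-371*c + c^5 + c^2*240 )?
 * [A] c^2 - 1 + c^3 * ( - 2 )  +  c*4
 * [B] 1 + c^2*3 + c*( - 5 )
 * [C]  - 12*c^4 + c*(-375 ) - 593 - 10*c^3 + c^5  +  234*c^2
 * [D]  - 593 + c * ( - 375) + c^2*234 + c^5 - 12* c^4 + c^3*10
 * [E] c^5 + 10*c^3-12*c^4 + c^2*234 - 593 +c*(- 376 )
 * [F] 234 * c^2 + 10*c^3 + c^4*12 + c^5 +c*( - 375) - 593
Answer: D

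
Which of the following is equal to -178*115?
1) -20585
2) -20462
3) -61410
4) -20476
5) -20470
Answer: 5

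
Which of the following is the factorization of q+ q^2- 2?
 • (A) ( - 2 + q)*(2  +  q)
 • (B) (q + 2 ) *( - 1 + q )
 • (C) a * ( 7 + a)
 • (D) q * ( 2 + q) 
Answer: B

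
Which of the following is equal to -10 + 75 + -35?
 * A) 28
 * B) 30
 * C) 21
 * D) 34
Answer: B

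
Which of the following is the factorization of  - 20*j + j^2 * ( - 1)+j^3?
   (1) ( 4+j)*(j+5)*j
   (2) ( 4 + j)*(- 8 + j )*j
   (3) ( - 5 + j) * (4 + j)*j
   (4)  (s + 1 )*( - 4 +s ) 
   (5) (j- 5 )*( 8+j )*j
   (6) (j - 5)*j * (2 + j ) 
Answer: 3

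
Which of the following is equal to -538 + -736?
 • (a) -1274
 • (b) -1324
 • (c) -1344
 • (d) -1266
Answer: a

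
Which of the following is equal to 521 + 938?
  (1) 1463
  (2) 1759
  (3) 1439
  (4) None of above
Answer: 4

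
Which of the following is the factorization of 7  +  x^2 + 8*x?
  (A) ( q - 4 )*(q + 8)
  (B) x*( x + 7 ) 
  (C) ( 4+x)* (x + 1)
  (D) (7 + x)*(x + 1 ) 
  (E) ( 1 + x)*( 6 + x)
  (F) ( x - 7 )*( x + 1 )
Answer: D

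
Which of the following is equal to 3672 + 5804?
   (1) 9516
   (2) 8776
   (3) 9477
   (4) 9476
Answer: 4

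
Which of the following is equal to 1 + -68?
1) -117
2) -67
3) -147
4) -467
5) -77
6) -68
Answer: 2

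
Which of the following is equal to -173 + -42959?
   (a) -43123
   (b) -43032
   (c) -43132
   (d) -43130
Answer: c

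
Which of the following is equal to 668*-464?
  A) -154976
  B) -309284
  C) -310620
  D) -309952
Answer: D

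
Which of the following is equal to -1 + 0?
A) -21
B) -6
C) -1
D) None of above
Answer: C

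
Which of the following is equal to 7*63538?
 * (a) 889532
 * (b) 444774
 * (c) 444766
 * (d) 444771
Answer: c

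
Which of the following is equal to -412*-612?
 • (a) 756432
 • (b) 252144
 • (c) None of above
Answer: b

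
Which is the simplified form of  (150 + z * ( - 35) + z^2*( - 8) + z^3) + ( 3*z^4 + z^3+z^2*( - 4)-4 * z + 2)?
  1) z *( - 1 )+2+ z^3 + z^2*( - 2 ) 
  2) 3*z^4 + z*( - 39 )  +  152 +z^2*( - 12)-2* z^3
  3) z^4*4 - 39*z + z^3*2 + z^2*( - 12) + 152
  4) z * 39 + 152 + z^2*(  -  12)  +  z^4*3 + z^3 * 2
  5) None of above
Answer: 5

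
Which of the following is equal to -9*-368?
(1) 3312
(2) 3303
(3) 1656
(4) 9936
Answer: 1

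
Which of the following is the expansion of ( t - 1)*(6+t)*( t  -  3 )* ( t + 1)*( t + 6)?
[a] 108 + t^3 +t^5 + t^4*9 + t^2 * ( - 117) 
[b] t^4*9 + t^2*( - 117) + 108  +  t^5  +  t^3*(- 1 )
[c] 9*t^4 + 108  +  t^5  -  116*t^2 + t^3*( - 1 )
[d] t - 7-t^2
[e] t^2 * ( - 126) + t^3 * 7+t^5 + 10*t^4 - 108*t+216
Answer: b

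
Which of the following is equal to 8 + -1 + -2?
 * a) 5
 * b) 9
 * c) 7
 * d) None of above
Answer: a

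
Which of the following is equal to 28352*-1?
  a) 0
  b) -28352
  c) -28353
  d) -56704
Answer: b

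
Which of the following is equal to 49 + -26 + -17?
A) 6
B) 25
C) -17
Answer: A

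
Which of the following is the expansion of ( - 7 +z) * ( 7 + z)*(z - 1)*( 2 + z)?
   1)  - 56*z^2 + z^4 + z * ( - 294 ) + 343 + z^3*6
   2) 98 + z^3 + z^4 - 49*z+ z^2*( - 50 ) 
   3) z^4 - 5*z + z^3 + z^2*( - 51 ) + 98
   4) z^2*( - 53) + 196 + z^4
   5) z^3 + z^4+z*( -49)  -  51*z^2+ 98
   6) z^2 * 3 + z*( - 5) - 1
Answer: 5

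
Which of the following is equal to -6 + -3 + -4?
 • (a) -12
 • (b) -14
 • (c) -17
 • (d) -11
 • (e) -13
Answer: e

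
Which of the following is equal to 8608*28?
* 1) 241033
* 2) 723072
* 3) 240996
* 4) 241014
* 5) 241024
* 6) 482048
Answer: 5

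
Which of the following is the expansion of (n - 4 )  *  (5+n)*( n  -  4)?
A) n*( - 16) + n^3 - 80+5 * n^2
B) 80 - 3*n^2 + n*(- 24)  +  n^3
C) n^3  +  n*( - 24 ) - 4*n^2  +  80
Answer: B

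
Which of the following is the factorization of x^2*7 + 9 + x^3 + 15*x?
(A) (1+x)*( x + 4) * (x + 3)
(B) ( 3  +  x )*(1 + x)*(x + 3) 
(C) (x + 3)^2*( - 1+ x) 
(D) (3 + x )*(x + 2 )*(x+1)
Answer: B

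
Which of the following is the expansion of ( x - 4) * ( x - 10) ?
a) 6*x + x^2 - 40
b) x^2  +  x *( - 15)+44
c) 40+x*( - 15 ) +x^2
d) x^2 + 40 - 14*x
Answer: d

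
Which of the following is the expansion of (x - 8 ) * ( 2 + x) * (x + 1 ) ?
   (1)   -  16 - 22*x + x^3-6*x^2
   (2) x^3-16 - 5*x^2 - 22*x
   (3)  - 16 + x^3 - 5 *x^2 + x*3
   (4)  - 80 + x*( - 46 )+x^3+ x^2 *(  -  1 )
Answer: 2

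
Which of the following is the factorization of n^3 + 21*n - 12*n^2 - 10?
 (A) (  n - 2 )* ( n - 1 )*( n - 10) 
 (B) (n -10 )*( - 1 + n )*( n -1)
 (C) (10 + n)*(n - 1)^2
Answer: B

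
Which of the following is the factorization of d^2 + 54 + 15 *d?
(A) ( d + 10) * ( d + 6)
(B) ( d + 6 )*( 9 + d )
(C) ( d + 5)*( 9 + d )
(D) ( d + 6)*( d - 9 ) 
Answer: B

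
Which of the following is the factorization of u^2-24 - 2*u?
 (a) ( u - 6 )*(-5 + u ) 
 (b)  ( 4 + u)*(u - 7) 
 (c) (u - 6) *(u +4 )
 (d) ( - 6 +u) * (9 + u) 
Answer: c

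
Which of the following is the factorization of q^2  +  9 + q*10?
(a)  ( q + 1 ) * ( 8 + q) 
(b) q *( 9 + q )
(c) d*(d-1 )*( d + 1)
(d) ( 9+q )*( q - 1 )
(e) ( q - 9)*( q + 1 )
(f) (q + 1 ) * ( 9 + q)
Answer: f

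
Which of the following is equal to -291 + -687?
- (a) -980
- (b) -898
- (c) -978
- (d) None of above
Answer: c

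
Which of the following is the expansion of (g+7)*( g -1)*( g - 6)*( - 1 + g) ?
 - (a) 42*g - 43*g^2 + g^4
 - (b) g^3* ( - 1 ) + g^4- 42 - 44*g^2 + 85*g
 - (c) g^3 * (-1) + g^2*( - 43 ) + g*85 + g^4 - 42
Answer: c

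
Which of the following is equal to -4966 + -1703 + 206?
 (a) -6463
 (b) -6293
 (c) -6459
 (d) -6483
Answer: a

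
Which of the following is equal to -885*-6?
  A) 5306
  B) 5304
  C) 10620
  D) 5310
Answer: D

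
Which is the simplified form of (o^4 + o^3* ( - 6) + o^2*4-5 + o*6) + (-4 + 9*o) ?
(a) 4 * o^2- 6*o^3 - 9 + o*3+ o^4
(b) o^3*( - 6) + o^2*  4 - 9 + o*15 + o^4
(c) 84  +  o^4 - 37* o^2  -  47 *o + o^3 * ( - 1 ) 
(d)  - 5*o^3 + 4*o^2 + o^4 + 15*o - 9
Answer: b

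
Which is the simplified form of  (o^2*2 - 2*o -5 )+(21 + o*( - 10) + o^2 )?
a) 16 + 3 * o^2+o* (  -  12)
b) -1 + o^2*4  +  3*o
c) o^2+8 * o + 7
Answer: a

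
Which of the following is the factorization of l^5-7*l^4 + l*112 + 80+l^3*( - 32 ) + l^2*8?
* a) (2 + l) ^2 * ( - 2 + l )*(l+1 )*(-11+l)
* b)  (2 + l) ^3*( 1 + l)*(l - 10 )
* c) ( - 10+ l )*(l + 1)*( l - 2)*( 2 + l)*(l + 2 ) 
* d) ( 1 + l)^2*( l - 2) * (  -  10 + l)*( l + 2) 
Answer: c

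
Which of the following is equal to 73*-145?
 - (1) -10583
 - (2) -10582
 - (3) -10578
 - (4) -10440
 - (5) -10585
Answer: 5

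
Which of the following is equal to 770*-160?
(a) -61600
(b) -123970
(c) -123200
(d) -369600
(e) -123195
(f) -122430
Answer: c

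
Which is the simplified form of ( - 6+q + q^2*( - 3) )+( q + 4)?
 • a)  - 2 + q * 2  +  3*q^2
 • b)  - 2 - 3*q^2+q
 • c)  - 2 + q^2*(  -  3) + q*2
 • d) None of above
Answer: c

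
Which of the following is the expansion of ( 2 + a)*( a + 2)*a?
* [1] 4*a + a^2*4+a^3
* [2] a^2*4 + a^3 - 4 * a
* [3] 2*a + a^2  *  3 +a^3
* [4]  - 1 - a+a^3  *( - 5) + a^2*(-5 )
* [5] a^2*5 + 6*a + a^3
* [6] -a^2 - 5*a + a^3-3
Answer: 1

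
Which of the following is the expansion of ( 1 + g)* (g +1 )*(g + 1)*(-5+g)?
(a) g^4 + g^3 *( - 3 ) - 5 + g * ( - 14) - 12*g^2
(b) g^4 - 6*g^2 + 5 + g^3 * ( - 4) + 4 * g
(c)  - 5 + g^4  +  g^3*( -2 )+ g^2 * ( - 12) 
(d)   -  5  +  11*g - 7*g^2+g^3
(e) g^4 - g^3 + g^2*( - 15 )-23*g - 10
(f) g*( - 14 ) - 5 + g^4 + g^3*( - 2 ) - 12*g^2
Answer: f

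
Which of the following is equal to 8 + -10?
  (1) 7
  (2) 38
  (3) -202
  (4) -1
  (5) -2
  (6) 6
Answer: 5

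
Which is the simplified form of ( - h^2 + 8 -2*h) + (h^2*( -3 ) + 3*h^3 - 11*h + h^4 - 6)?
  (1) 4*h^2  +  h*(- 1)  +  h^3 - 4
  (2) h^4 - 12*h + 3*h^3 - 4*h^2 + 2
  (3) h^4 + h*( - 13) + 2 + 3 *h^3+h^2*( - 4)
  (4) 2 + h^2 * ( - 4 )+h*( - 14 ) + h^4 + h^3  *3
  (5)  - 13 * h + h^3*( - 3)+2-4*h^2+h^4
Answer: 3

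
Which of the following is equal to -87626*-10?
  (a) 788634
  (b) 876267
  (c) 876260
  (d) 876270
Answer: c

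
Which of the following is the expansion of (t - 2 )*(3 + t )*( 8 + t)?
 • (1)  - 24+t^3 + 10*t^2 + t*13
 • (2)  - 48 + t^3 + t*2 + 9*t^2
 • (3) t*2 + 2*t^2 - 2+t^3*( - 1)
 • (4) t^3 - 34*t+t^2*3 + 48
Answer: 2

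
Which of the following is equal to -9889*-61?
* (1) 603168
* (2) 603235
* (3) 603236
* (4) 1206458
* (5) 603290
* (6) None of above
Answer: 6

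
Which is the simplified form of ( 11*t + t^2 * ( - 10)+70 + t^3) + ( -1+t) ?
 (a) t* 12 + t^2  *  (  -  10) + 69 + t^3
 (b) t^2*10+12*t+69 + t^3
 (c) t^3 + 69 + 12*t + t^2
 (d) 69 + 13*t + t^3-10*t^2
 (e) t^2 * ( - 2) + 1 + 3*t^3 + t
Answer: a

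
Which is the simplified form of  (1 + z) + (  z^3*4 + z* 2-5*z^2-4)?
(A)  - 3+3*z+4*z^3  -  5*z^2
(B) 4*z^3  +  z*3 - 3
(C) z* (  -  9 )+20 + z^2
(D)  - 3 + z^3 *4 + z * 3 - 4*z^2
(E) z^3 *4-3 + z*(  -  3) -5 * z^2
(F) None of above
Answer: A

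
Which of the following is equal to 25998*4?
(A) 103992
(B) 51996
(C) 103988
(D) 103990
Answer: A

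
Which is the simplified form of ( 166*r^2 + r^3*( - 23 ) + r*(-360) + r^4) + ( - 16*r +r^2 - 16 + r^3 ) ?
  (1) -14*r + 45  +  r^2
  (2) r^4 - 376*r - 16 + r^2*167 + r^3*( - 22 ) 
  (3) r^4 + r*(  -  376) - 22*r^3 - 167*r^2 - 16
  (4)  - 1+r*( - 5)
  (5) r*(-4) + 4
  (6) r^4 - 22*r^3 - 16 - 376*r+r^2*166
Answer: 2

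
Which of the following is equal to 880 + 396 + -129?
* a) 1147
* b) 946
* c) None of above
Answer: a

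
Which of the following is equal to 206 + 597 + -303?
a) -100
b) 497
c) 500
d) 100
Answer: c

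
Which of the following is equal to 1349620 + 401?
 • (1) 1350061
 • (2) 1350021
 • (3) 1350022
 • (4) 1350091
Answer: 2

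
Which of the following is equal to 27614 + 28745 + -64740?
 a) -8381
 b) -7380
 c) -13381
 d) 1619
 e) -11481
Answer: a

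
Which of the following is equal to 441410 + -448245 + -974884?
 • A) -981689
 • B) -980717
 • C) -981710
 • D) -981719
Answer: D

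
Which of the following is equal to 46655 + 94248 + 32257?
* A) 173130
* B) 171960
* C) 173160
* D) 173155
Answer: C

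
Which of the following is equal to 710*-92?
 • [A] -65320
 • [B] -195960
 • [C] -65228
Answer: A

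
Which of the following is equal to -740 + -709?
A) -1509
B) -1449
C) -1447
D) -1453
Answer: B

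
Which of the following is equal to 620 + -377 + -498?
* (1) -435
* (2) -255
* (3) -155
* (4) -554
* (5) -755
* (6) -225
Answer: 2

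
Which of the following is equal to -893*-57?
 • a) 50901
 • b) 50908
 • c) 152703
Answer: a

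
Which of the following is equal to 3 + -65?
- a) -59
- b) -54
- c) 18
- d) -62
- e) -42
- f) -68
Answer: d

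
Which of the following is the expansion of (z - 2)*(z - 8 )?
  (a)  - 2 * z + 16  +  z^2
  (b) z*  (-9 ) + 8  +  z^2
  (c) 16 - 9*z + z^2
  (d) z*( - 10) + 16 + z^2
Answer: d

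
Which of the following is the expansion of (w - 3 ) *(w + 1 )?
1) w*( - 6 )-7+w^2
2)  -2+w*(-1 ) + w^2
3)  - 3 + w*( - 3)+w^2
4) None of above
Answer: 4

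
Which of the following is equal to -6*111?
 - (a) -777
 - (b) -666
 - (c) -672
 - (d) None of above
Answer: b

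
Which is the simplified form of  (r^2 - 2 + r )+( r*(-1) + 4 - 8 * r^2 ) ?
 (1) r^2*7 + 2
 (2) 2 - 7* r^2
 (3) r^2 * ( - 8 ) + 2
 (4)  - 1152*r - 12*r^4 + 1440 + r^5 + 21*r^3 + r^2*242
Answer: 2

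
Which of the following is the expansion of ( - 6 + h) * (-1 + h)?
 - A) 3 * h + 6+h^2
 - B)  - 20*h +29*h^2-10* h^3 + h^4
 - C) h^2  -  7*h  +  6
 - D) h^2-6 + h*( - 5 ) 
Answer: C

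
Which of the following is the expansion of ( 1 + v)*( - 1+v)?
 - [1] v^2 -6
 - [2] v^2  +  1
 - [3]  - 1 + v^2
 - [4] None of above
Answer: 3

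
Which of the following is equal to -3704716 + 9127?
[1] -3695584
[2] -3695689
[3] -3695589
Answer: 3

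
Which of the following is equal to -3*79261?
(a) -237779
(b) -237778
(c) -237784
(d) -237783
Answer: d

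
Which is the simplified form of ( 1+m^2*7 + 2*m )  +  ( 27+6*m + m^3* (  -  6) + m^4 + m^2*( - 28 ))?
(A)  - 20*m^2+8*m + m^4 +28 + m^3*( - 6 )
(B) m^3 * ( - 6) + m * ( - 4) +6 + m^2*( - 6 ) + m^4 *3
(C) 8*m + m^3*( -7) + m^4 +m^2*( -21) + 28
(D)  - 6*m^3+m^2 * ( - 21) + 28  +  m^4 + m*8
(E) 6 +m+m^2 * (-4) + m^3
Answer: D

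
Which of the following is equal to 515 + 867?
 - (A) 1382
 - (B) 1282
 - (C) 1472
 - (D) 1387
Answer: A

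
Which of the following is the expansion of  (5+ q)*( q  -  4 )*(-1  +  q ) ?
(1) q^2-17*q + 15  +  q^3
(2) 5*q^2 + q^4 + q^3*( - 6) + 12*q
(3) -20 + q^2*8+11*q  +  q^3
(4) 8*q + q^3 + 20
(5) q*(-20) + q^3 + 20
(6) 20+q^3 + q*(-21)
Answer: 6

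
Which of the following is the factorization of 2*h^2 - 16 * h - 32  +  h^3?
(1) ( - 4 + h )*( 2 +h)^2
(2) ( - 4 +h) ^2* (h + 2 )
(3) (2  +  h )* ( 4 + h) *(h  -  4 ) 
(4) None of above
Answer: 3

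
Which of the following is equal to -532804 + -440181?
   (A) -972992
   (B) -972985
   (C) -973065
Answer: B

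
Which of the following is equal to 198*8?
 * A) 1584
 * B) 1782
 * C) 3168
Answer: A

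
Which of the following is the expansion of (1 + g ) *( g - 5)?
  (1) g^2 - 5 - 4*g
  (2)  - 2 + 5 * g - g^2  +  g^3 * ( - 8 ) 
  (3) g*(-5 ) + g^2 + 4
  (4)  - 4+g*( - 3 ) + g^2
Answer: 1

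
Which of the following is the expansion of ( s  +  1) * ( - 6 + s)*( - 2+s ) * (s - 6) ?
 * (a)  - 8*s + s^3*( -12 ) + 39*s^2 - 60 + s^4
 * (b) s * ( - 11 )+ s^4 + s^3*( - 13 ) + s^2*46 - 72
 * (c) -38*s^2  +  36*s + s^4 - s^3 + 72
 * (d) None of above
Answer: d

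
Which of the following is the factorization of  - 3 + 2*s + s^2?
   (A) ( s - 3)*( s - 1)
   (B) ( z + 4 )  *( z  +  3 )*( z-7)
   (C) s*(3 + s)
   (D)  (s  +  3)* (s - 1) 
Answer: D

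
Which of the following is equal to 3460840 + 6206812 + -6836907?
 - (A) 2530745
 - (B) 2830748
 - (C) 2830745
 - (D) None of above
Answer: C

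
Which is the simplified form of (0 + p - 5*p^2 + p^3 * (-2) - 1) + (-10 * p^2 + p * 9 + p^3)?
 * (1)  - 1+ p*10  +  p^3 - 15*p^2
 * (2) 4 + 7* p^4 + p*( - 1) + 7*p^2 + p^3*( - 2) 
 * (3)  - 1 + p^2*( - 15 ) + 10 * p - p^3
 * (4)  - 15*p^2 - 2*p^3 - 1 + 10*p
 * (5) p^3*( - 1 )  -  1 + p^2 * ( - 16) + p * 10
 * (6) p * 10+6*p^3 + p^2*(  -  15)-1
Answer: 3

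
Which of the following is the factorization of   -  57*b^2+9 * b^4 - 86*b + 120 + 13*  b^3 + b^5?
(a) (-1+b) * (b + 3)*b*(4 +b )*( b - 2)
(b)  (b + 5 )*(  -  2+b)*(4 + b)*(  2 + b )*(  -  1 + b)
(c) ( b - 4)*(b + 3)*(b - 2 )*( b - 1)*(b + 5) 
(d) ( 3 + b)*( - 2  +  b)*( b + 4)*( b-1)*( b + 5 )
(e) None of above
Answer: d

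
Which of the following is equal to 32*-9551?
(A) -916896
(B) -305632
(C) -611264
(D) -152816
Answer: B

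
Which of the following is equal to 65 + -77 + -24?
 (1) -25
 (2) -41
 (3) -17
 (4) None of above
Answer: 4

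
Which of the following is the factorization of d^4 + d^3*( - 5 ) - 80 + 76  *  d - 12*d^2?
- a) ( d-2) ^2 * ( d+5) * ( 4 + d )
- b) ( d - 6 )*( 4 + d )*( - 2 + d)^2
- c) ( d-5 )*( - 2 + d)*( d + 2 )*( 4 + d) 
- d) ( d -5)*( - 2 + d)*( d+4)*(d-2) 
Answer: d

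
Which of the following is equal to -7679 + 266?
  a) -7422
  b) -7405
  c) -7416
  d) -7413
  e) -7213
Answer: d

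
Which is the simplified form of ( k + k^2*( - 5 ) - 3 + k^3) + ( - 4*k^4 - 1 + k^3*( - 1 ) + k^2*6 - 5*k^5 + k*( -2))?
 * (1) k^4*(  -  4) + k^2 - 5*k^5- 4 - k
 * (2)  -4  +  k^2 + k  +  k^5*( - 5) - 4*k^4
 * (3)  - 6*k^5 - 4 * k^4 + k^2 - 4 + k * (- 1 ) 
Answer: 1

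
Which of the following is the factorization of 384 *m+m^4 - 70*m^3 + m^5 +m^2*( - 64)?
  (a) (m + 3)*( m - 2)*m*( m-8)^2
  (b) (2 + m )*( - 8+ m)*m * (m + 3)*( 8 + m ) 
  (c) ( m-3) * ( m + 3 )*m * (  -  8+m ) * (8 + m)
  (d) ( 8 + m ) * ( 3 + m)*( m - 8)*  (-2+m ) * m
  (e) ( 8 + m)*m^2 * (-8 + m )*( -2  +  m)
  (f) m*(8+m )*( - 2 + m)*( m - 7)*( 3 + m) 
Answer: d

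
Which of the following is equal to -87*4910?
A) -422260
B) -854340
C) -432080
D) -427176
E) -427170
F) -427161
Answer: E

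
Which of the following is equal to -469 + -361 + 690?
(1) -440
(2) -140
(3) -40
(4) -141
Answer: 2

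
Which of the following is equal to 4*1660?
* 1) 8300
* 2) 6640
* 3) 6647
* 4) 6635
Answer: 2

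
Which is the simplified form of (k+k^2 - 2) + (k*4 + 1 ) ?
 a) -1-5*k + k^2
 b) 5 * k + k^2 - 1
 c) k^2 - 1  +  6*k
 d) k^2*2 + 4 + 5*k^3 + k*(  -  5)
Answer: b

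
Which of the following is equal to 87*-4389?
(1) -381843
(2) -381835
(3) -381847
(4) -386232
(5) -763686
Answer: 1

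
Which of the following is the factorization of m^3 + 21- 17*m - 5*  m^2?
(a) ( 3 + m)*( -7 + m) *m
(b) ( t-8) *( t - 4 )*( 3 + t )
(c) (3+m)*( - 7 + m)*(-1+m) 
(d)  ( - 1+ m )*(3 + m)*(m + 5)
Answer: c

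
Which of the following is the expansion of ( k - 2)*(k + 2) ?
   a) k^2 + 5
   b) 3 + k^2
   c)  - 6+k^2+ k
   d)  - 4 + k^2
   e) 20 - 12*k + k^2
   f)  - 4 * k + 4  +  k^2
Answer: d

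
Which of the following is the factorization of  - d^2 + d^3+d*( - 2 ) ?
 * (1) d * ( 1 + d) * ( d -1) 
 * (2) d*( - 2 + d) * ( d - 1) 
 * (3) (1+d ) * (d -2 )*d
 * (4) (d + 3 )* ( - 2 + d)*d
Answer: 3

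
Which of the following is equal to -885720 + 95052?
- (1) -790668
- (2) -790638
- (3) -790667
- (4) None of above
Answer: 1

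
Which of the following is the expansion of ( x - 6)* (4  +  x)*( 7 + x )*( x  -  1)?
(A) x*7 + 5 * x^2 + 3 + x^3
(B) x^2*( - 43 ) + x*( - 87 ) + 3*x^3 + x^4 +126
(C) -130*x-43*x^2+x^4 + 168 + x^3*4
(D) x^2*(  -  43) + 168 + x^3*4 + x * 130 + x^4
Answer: C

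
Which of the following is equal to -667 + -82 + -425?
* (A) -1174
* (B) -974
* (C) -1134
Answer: A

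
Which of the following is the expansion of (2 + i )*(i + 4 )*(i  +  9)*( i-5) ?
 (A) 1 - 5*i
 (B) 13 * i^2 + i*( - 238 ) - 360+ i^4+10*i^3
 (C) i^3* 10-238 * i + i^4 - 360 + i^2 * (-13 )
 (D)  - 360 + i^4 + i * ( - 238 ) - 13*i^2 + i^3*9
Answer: C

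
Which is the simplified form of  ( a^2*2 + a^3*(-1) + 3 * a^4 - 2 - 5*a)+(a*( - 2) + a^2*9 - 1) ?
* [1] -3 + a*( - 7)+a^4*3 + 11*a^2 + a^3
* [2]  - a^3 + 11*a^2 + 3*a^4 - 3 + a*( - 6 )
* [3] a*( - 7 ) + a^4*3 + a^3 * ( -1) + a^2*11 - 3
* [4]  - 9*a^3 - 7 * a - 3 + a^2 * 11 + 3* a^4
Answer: 3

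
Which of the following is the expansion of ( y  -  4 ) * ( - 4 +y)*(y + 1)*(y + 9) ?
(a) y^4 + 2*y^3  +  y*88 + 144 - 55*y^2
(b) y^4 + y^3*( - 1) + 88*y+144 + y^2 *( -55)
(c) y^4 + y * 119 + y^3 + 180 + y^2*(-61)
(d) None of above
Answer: a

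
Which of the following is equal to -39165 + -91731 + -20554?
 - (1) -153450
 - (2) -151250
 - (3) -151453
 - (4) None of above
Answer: 4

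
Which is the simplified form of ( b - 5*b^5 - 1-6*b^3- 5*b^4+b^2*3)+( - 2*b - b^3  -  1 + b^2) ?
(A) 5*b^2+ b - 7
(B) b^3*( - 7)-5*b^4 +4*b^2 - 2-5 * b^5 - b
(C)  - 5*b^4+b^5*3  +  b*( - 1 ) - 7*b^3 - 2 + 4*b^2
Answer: B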